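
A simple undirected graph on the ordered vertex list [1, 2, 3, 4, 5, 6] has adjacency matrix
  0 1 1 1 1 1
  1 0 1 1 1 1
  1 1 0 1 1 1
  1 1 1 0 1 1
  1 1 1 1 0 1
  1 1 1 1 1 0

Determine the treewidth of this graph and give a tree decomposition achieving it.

A single bag containing all 6 vertices is trivially a valid decomposition of width 5. For the lower bound, the 6 vertices {1, 2, 3, 4, 5, 6} are pairwise adjacent, and any tree decomposition puts a clique entirely inside one bag — forcing width ≥ 5. Therefore the treewidth is 5.

Treewidth 5.
Bags: B1 = {1, 2, 3, 4, 5, 6}
Tree: (single bag)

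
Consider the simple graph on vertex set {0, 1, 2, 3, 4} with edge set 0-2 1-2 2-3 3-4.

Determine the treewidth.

1

A width-1 tree decomposition is:
Bags: B1 = {1, 2}  B2 = {0, 2}  B3 = {2, 3}  B4 = {3, 4}
Tree: B1–B2, B1–B3, B3–B4
The largest bag has 2 vertices, giving width 1; this decomposition certifies tw(G) ≤ 1. G has an edge, so its treewidth is at least 1. Hence tw(G) = 1 exactly.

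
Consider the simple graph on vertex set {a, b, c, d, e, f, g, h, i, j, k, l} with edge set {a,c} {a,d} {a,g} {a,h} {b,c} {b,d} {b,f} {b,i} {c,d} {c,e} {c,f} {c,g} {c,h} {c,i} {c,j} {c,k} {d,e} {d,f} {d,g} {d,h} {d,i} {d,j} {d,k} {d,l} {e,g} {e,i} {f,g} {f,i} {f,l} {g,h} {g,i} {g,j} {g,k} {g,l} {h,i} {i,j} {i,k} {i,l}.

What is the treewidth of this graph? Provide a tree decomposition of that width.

Every bag has size at most 5, so the width is 5 − 1 = 4 and tw(G) ≤ 4. Conversely, {a, c, d, g, h} is a clique of size 5, and the vertices of any clique must share a bag in every tree decomposition; so some bag has ≥ 5 vertices and tw(G) ≥ 4. Hence tw(G) = 4 exactly.

Treewidth 4.
Bags: B1 = {a, c, d, g, h}  B2 = {c, d, g, h, i}  B3 = {c, d, g, i, k}  B4 = {c, d, f, g, i}  B5 = {d, f, g, i, l}  B6 = {c, d, g, i, j}  B7 = {c, d, e, g, i}  B8 = {b, c, d, f, i}
Tree: B1–B2, B2–B3, B3–B4, B4–B5, B3–B6, B3–B7, B4–B8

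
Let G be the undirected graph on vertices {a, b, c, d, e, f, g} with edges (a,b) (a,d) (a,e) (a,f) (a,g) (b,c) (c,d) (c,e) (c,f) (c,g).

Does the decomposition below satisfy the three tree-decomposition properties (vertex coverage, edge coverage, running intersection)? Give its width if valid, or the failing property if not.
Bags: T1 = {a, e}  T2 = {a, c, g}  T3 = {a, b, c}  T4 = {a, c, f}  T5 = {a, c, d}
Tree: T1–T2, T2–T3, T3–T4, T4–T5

A tree decomposition must satisfy three properties: every vertex lies in some bag; for every edge, both endpoints lie together in some bag; and for every vertex, the bags containing it form a connected subtree. Here edge (c,e) lies in no bag, so the decomposition is invalid.

No — edge (c,e) lies in no bag.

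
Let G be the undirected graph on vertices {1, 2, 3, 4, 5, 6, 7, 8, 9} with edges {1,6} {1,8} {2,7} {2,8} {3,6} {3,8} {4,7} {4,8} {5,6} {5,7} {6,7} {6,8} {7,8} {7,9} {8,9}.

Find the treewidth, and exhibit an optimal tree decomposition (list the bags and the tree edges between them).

Each bag holds 3 vertices, so the decomposition has width 2, which upper-bounds the treewidth. For the lower bound, the 3 vertices {1, 6, 8} are pairwise adjacent, and any tree decomposition puts a clique entirely inside one bag — forcing width ≥ 2. The upper and lower bounds meet at 2, so that is the treewidth.

Treewidth 2.
Bags: B1 = {4, 7, 8}  B2 = {7, 8, 9}  B3 = {6, 7, 8}  B4 = {2, 7, 8}  B5 = {1, 6, 8}  B6 = {3, 6, 8}  B7 = {5, 6, 7}
Tree: B1–B2, B2–B3, B2–B4, B3–B5, B5–B6, B3–B7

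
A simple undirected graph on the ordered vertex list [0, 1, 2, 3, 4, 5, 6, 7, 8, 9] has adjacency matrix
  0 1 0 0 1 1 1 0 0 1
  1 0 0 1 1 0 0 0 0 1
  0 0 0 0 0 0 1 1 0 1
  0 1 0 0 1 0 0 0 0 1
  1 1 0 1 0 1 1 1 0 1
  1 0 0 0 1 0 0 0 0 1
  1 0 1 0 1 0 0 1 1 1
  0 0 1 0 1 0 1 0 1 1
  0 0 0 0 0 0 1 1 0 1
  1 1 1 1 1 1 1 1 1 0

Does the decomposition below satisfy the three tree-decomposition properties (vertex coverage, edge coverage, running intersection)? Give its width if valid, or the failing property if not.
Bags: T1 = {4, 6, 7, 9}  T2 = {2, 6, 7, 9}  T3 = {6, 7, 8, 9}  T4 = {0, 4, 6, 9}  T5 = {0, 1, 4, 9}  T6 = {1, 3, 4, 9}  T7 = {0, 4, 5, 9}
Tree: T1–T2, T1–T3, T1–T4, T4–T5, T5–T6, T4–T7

Vertex coverage: the bags together contain {0, 1, 2, 3, 4, 5, 6, 7, 8, 9}, the full vertex set. Edge coverage: each edge of G has both endpoints in at least one bag. Running intersection: for every vertex, the bags containing it form a connected subtree. All three properties hold, so this is a valid tree decomposition of width max|bag| − 1 = 3, and hence tw(G) ≤ 3.

Yes; width 3.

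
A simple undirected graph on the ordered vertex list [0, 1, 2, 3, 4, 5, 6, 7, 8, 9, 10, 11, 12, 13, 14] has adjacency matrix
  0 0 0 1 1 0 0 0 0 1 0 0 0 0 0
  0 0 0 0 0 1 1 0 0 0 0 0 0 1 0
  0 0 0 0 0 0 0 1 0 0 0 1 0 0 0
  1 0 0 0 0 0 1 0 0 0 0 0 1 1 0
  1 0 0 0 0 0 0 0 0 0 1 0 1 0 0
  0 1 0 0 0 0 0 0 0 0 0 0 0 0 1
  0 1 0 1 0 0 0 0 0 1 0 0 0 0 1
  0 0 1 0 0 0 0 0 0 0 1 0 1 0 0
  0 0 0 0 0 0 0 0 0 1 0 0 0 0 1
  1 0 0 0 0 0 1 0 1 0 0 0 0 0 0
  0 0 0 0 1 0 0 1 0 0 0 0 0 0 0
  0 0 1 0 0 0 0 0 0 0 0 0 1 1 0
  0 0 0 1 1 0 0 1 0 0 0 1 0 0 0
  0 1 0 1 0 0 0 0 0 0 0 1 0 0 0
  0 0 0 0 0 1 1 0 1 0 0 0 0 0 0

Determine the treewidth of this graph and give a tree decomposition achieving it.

Every bag has size at most 4, so the width is 4 − 1 = 3 and tw(G) ≤ 3. For the lower bound: the 4 vertex sets {2,7,10}, {11}, {12}, {0,3,4,13} are disjoint, each induces a connected subgraph, and every pair is joined by at least one edge of G. Contracting each set to a single vertex therefore yields K_{4} as a minor, and since treewidth is minor-monotone, tw(G) ≥ tw(K_{4}) = 3. The upper and lower bounds meet at 3, so that is the treewidth.

Treewidth 3.
One optimal decomposition is:
Bags: B1 = {2, 7, 10, 11}  B2 = {7, 10, 11, 12}  B3 = {4, 10, 11, 12}  B4 = {4, 11, 12, 13}  B5 = {3, 4, 12, 13}  B6 = {0, 3, 4, 13}  B7 = {0, 1, 3, 13}  B8 = {0, 1, 3, 6}  B9 = {0, 1, 6, 9}  B10 = {1, 5, 6, 9}  B11 = {5, 6, 9, 14}  B12 = {5, 8, 9, 14}
Tree: B1–B2, B2–B3, B3–B4, B4–B5, B5–B6, B6–B7, B7–B8, B8–B9, B9–B10, B10–B11, B11–B12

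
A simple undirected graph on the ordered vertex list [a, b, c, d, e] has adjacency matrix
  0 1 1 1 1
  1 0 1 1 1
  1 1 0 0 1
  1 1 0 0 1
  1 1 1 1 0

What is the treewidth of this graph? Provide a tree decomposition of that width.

Treewidth 3.
One optimal decomposition is:
Bags: B1 = {a, b, c, e}  B2 = {a, b, d, e}
Tree: B1–B2

Each bag holds 4 vertices, so the decomposition has width 3, which upper-bounds the treewidth. For the lower bound, the 4 vertices {a, b, d, e} are pairwise adjacent, and any tree decomposition puts a clique entirely inside one bag — forcing width ≥ 3. Combining the bounds, tw(G) = 3.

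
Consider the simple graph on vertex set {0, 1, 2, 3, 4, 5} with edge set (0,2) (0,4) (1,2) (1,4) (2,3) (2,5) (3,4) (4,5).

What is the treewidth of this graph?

A width-2 tree decomposition is:
Bags: B1 = {1, 2, 4}  B2 = {0, 2, 4}  B3 = {2, 3, 4}  B4 = {2, 4, 5}
Tree: B1–B2, B2–B3, B3–B4
Every bag has size at most 3, so the width is 3 − 1 = 2 and tw(G) ≤ 2. For the lower bound, G contains the cycle 4–1–2–0–4, so G is not a forest; only forests have treewidth ≤ 1, hence tw(G) ≥ 2. Combining the bounds, tw(G) = 2.

2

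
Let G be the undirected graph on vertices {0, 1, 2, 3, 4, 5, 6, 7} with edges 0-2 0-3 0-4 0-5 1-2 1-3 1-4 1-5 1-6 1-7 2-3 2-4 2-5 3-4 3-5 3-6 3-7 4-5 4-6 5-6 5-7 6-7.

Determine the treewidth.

4

A width-4 tree decomposition is:
Bags: B1 = {1, 3, 4, 5, 6}  B2 = {1, 3, 5, 6, 7}  B3 = {1, 2, 3, 4, 5}  B4 = {0, 2, 3, 4, 5}
Tree: B1–B2, B1–B3, B3–B4
Each bag holds 5 vertices, so the decomposition has width 4, which upper-bounds the treewidth. For the lower bound, the 5 vertices {0, 2, 3, 4, 5} are pairwise adjacent, and any tree decomposition puts a clique entirely inside one bag — forcing width ≥ 4. Combining the bounds, tw(G) = 4.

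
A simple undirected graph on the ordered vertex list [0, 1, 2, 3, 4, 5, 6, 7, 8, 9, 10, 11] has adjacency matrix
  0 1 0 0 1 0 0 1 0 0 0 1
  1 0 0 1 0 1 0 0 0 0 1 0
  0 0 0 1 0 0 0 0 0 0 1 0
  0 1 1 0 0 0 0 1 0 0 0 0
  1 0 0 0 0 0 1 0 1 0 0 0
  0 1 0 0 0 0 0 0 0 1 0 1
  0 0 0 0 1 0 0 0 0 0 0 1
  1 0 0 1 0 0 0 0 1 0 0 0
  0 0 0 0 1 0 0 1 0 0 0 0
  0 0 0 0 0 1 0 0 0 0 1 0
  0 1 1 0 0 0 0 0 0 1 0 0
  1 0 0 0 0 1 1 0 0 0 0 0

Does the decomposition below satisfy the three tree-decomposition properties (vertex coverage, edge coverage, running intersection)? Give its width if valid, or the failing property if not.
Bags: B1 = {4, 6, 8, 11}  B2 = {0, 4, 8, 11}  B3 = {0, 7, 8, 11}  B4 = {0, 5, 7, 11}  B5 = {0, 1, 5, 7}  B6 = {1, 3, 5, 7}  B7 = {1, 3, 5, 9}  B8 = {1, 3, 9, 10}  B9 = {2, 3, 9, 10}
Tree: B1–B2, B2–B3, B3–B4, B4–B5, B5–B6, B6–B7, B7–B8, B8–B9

Yes; width 3.

Every vertex of G appears in some bag (union = {0, 1, 2, 3, 4, 5, 6, 7, 8, 9, 10, 11}); every edge is covered by a bag; and for each vertex v the set of bags containing v is connected in the bag tree. The decomposition is therefore valid. The largest bag has 4 vertices, so the width is 3.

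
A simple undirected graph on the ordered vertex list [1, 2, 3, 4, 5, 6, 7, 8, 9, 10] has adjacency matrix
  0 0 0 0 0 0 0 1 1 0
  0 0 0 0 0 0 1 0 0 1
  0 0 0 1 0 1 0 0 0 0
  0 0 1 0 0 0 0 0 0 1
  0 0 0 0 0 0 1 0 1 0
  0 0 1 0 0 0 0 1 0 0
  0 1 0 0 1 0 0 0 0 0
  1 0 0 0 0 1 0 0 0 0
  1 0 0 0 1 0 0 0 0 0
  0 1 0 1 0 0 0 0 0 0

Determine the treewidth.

2

A width-2 tree decomposition is:
Bags: B1 = {5, 7, 9}  B2 = {2, 7, 9}  B3 = {2, 9, 10}  B4 = {4, 9, 10}  B5 = {3, 4, 9}  B6 = {3, 6, 9}  B7 = {6, 8, 9}  B8 = {1, 8, 9}
Tree: B1–B2, B2–B3, B3–B4, B4–B5, B5–B6, B6–B7, B7–B8
Every bag has size at most 3, so the width is 3 − 1 = 2 and tw(G) ≤ 2. For the lower bound, G contains the cycle 9–5–7–2–10–4–3–6–8–1–9, so G is not a forest; only forests have treewidth ≤ 1, hence tw(G) ≥ 2. Combining the bounds, tw(G) = 2.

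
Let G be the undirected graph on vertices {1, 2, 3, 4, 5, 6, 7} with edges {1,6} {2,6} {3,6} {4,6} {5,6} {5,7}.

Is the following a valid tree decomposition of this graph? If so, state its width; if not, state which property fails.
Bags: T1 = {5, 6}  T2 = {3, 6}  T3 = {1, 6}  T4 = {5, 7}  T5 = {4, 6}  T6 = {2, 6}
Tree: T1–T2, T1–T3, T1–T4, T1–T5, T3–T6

Yes; width 1.

Every vertex of G appears in some bag (union = {1, 2, 3, 4, 5, 6, 7}); every edge is covered by a bag; and for each vertex v the set of bags containing v is connected in the bag tree. The decomposition is therefore valid. The largest bag has 2 vertices, so the width is 1.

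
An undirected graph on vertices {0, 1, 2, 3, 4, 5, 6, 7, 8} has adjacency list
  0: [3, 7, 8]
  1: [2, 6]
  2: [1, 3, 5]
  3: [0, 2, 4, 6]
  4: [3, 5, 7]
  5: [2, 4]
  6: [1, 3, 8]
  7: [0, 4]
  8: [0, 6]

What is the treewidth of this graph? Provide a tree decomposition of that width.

Treewidth 3.
Bags: B1 = {1, 2, 6, 8}  B2 = {2, 3, 6, 8}  B3 = {0, 2, 3, 8}  B4 = {0, 2, 3, 5}  B5 = {0, 3, 4, 5}  B6 = {0, 4, 5, 7}
Tree: B1–B2, B2–B3, B3–B4, B4–B5, B5–B6

Every bag has size at most 4, so the width is 4 − 1 = 3 and tw(G) ≤ 3. For the lower bound: the 4 vertex sets {1,6,8}, {2}, {3}, {0,4,5,7} are disjoint, each induces a connected subgraph, and every pair is joined by at least one edge of G. Contracting each set to a single vertex therefore yields K_{4} as a minor, and since treewidth is minor-monotone, tw(G) ≥ tw(K_{4}) = 3. The upper and lower bounds meet at 3, so that is the treewidth.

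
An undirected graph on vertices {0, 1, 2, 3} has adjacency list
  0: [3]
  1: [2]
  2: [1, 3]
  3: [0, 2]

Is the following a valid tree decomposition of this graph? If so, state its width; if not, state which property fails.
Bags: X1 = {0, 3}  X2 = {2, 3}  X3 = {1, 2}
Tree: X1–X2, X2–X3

Yes; width 1.

Checking the three conditions: (i) the bags cover all of {0, 1, 2, 3}; (ii) for each edge, some bag contains both endpoints; (iii) the bags containing any fixed vertex form a subtree. All hold, so the decomposition is valid with width 2 − 1 = 1.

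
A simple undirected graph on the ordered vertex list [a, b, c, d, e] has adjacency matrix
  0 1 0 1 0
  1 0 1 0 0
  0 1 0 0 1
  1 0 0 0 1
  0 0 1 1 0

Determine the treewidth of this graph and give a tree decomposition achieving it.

Every bag has size at most 3, so the width is 3 − 1 = 2 and tw(G) ≤ 2. The edges e–c–b–a–d–e form a cycle, so G is not a tree and its treewidth is at least 2. Combining the bounds, tw(G) = 2.

Treewidth 2.
One such decomposition:
Bags: B1 = {b, c, e}  B2 = {a, b, e}  B3 = {a, d, e}
Tree: B1–B2, B2–B3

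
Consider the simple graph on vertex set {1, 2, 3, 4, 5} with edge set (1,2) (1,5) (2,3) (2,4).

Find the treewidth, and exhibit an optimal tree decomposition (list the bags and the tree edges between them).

Each bag holds 2 vertices, so the decomposition has width 1, which upper-bounds the treewidth. G has an edge, so its treewidth is at least 1. Combining the bounds, tw(G) = 1.

Treewidth 1.
One such decomposition:
Bags: B1 = {2, 4}  B2 = {1, 2}  B3 = {1, 5}  B4 = {2, 3}
Tree: B1–B2, B2–B3, B2–B4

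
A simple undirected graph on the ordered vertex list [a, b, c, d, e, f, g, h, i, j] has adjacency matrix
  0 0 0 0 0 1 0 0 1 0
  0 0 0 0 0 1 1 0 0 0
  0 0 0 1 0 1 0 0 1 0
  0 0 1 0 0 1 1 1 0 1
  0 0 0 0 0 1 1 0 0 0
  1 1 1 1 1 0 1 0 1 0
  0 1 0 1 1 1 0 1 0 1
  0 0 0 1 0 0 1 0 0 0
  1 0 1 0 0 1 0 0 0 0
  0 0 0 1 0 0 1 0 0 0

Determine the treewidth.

A width-2 tree decomposition is:
Bags: B1 = {e, f, g}  B2 = {d, f, g}  B3 = {b, f, g}  B4 = {c, d, f}  B5 = {c, f, i}  B6 = {d, g, h}  B7 = {d, g, j}  B8 = {a, f, i}
Tree: B1–B2, B2–B3, B2–B4, B4–B5, B2–B6, B2–B7, B5–B8
The largest bag has 3 vertices, giving width 2; this decomposition certifies tw(G) ≤ 2. Conversely, {d, g, j} is a clique of size 3, and the vertices of any clique must share a bag in every tree decomposition; so some bag has ≥ 3 vertices and tw(G) ≥ 2. Hence tw(G) = 2 exactly.

2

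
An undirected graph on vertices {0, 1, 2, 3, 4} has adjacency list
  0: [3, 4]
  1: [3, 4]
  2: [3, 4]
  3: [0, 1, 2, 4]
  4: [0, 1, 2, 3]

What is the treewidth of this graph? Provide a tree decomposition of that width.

Every bag has size at most 3, so the width is 3 − 1 = 2 and tw(G) ≤ 2. On the other hand G contains the 3-clique {0, 3, 4}. A clique must lie in a single bag of any decomposition, so no decomposition can have width below 2. Combining the bounds, tw(G) = 2.

Treewidth 2.
One optimal decomposition is:
Bags: B1 = {1, 3, 4}  B2 = {2, 3, 4}  B3 = {0, 3, 4}
Tree: B1–B2, B1–B3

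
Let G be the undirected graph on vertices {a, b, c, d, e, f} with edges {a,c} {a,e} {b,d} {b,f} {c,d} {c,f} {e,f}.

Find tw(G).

A width-2 tree decomposition is:
Bags: B1 = {b, c, d}  B2 = {b, c, f}  B3 = {a, c, f}  B4 = {a, e, f}
Tree: B1–B2, B2–B3, B3–B4
Every bag has size at most 3, so the width is 3 − 1 = 2 and tw(G) ≤ 2. The edges d–b–f–c–d form a cycle, so G is not a tree and its treewidth is at least 2. The upper and lower bounds meet at 2, so that is the treewidth.

2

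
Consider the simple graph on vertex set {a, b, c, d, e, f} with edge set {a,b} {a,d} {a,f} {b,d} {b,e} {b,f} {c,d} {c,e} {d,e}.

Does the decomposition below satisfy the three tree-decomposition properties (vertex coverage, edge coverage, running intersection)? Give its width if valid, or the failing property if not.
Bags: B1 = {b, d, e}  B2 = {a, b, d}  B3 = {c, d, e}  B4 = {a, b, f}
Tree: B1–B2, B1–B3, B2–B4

Yes; width 2.

Checking the three conditions: (i) the bags cover all of {a, b, c, d, e, f}; (ii) for each edge, some bag contains both endpoints; (iii) the bags containing any fixed vertex form a subtree. All hold, so the decomposition is valid with width 3 − 1 = 2.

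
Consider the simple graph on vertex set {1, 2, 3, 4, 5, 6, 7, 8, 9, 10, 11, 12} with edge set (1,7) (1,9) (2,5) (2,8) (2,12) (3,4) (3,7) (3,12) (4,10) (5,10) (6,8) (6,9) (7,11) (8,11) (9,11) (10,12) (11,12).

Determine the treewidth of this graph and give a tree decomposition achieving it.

Treewidth 3.
One optimal decomposition is:
Bags: B1 = {3, 4, 5, 10}  B2 = {3, 5, 10, 12}  B3 = {2, 3, 5, 12}  B4 = {2, 3, 7, 12}  B5 = {2, 7, 11, 12}  B6 = {2, 7, 8, 11}  B7 = {1, 7, 8, 11}  B8 = {1, 8, 9, 11}  B9 = {1, 6, 8, 9}
Tree: B1–B2, B2–B3, B3–B4, B4–B5, B5–B6, B6–B7, B7–B8, B8–B9

Every bag has size at most 4, so the width is 4 − 1 = 3 and tw(G) ≤ 3. For the lower bound: the 4 vertex sets {4,5,10}, {3}, {12}, {2,7,8,11} are disjoint, each induces a connected subgraph, and every pair is joined by at least one edge of G. Contracting each set to a single vertex therefore yields K_{4} as a minor, and since treewidth is minor-monotone, tw(G) ≥ tw(K_{4}) = 3. Combining the bounds, tw(G) = 3.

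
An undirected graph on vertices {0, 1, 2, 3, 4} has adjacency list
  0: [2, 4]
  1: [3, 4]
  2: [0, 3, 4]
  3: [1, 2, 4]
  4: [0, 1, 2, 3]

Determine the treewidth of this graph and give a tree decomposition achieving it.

Treewidth 2.
One such decomposition:
Bags: B1 = {1, 3, 4}  B2 = {2, 3, 4}  B3 = {0, 2, 4}
Tree: B1–B2, B2–B3

The largest bag has 3 vertices, giving width 2; this decomposition certifies tw(G) ≤ 2. For the lower bound, the 3 vertices {1, 3, 4} are pairwise adjacent, and any tree decomposition puts a clique entirely inside one bag — forcing width ≥ 2. The upper and lower bounds meet at 2, so that is the treewidth.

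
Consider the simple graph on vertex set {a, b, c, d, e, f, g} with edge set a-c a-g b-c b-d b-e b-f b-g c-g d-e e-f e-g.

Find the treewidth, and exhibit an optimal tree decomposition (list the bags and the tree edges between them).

Every bag has size at most 3, so the width is 3 − 1 = 2 and tw(G) ≤ 2. Conversely, {a, c, g} is a clique of size 3, and the vertices of any clique must share a bag in every tree decomposition; so some bag has ≥ 3 vertices and tw(G) ≥ 2. Hence tw(G) = 2 exactly.

Treewidth 2.
One optimal decomposition is:
Bags: B1 = {b, e, g}  B2 = {b, c, g}  B3 = {b, e, f}  B4 = {b, d, e}  B5 = {a, c, g}
Tree: B1–B2, B1–B3, B3–B4, B2–B5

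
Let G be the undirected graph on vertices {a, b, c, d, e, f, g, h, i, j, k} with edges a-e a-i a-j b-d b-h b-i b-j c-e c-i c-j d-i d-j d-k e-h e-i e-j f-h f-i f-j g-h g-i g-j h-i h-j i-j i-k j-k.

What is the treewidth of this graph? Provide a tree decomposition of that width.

The largest bag has 4 vertices, giving width 3; this decomposition certifies tw(G) ≤ 3. For the lower bound, the 4 vertices {d, i, j, k} are pairwise adjacent, and any tree decomposition puts a clique entirely inside one bag — forcing width ≥ 3. Hence tw(G) = 3 exactly.

Treewidth 3.
Bags: B1 = {b, h, i, j}  B2 = {e, h, i, j}  B3 = {b, d, i, j}  B4 = {g, h, i, j}  B5 = {d, i, j, k}  B6 = {a, e, i, j}  B7 = {c, e, i, j}  B8 = {f, h, i, j}
Tree: B1–B2, B1–B3, B2–B4, B3–B5, B2–B6, B2–B7, B4–B8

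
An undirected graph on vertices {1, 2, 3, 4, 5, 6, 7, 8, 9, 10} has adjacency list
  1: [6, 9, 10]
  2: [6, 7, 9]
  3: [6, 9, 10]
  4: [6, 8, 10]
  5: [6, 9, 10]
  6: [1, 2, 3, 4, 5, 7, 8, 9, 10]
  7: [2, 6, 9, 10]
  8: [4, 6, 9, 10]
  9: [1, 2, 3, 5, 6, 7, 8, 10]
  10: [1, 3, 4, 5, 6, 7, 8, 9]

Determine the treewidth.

3

A width-3 tree decomposition is:
Bags: B1 = {6, 8, 9, 10}  B2 = {1, 6, 9, 10}  B3 = {4, 6, 8, 10}  B4 = {5, 6, 9, 10}  B5 = {6, 7, 9, 10}  B6 = {2, 6, 7, 9}  B7 = {3, 6, 9, 10}
Tree: B1–B2, B1–B3, B1–B4, B1–B5, B5–B6, B5–B7
Each bag holds 4 vertices, so the decomposition has width 3, which upper-bounds the treewidth. Conversely, {2, 6, 7, 9} is a clique of size 4, and the vertices of any clique must share a bag in every tree decomposition; so some bag has ≥ 4 vertices and tw(G) ≥ 3. The upper and lower bounds meet at 3, so that is the treewidth.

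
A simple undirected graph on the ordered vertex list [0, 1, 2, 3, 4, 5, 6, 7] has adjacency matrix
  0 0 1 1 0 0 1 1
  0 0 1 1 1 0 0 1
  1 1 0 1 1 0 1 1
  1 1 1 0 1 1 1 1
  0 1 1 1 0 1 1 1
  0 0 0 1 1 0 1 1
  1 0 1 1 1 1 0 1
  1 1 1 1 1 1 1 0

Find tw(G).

4

A width-4 tree decomposition is:
Bags: B1 = {2, 3, 4, 6, 7}  B2 = {3, 4, 5, 6, 7}  B3 = {0, 2, 3, 6, 7}  B4 = {1, 2, 3, 4, 7}
Tree: B1–B2, B1–B3, B1–B4
The largest bag has 5 vertices, giving width 4; this decomposition certifies tw(G) ≤ 4. Conversely, {0, 2, 3, 6, 7} is a clique of size 5, and the vertices of any clique must share a bag in every tree decomposition; so some bag has ≥ 5 vertices and tw(G) ≥ 4. Combining the bounds, tw(G) = 4.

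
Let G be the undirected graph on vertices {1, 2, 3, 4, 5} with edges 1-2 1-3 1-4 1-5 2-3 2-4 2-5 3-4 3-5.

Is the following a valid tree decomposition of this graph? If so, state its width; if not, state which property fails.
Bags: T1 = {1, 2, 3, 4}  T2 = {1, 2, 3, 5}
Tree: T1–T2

Every vertex of G appears in some bag (union = {1, 2, 3, 4, 5}); every edge is covered by a bag; and for each vertex v the set of bags containing v is connected in the bag tree. The decomposition is therefore valid. The largest bag has 4 vertices, so the width is 3.

Yes; width 3.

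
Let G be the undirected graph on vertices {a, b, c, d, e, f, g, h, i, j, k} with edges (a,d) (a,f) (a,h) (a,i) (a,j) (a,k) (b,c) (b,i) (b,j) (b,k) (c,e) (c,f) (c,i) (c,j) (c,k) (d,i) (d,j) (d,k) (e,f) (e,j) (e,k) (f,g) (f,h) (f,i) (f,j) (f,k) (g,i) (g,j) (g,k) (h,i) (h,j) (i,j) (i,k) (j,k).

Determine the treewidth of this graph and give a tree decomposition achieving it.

Treewidth 4.
Bags: B1 = {c, f, i, j, k}  B2 = {b, c, i, j, k}  B3 = {f, g, i, j, k}  B4 = {c, e, f, j, k}  B5 = {a, f, i, j, k}  B6 = {a, d, i, j, k}  B7 = {a, f, h, i, j}
Tree: B1–B2, B1–B3, B1–B4, B3–B5, B5–B6, B5–B7

Every bag has size at most 5, so the width is 5 − 1 = 4 and tw(G) ≤ 4. On the other hand G contains the 5-clique {a, f, h, i, j}. A clique must lie in a single bag of any decomposition, so no decomposition can have width below 4. Therefore the treewidth is 4.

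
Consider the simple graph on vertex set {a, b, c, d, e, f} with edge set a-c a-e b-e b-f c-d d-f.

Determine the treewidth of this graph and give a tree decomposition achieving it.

Treewidth 2.
One such decomposition:
Bags: B1 = {a, c, e}  B2 = {c, d, e}  B3 = {d, e, f}  B4 = {b, e, f}
Tree: B1–B2, B2–B3, B3–B4

The largest bag has 3 vertices, giving width 2; this decomposition certifies tw(G) ≤ 2. For the lower bound, G contains the cycle e–a–c–d–f–b–e, so G is not a forest; only forests have treewidth ≤ 1, hence tw(G) ≥ 2. Combining the bounds, tw(G) = 2.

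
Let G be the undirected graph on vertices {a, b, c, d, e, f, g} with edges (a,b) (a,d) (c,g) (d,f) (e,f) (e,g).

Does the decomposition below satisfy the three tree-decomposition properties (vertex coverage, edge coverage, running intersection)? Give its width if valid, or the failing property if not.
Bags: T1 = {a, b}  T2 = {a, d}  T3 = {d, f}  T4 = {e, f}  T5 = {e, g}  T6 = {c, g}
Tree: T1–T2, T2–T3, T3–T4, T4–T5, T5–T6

Vertex coverage: the bags together contain {a, b, c, d, e, f, g}, the full vertex set. Edge coverage: each edge of G has both endpoints in at least one bag. Running intersection: for every vertex, the bags containing it form a connected subtree. All three properties hold, so this is a valid tree decomposition of width max|bag| − 1 = 1, and hence tw(G) ≤ 1.

Yes; width 1.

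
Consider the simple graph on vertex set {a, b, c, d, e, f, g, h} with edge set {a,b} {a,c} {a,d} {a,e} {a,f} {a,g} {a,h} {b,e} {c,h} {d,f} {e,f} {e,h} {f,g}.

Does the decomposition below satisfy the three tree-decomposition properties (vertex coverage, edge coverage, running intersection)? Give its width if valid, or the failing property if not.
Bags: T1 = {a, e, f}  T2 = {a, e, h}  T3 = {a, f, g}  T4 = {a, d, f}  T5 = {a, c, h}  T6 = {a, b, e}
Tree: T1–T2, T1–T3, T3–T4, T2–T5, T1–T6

Yes; width 2.

Vertex coverage: the bags together contain {a, b, c, d, e, f, g, h}, the full vertex set. Edge coverage: each edge of G has both endpoints in at least one bag. Running intersection: for every vertex, the bags containing it form a connected subtree. All three properties hold, so this is a valid tree decomposition of width max|bag| − 1 = 2, and hence tw(G) ≤ 2.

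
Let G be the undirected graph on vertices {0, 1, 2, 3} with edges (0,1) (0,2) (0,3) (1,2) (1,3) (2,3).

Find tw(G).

A width-3 tree decomposition is:
Bags: B1 = {0, 1, 2, 3}
Tree: (single bag)
With just one bag of size 4, the width is 4 − 1 = 3, so tw(G) ≤ 3. On the other hand G contains the 4-clique {0, 1, 2, 3}. A clique must lie in a single bag of any decomposition, so no decomposition can have width below 3. The upper and lower bounds meet at 3, so that is the treewidth.

3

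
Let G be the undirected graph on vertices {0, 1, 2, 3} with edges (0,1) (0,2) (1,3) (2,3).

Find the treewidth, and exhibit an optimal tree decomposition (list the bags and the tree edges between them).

Each bag holds 3 vertices, so the decomposition has width 2, which upper-bounds the treewidth. The edges 1–0–2–3–1 form a cycle, so G is not a tree and its treewidth is at least 2. Therefore the treewidth is 2.

Treewidth 2.
One optimal decomposition is:
Bags: B1 = {0, 1, 2}  B2 = {1, 2, 3}
Tree: B1–B2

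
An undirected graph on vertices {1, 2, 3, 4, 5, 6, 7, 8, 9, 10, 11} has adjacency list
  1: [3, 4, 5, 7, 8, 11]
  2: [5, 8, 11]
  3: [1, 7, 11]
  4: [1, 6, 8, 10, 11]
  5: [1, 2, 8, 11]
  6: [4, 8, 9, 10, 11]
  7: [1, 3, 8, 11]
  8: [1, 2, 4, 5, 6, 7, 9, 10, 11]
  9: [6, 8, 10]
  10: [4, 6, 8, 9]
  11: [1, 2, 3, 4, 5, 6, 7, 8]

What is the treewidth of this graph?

3

A width-3 tree decomposition is:
Bags: B1 = {1, 4, 8, 11}  B2 = {1, 5, 8, 11}  B3 = {4, 6, 8, 11}  B4 = {2, 5, 8, 11}  B5 = {1, 7, 8, 11}  B6 = {4, 6, 8, 10}  B7 = {6, 8, 9, 10}  B8 = {1, 3, 7, 11}
Tree: B1–B2, B1–B3, B2–B4, B2–B5, B3–B6, B6–B7, B5–B8
Every bag has size at most 4, so the width is 4 − 1 = 3 and tw(G) ≤ 3. Conversely, {6, 8, 9, 10} is a clique of size 4, and the vertices of any clique must share a bag in every tree decomposition; so some bag has ≥ 4 vertices and tw(G) ≥ 3. The upper and lower bounds meet at 3, so that is the treewidth.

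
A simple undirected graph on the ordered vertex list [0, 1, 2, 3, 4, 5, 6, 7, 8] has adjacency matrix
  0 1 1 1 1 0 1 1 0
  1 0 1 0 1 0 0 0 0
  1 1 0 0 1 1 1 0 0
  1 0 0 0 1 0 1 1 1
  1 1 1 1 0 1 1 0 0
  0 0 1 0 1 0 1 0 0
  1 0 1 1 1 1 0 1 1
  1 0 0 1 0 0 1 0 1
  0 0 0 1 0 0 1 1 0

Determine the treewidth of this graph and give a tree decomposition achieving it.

The largest bag has 4 vertices, giving width 3; this decomposition certifies tw(G) ≤ 3. Conversely, {0, 1, 2, 4} is a clique of size 4, and the vertices of any clique must share a bag in every tree decomposition; so some bag has ≥ 4 vertices and tw(G) ≥ 3. Combining the bounds, tw(G) = 3.

Treewidth 3.
One such decomposition:
Bags: B1 = {0, 2, 4, 6}  B2 = {0, 3, 4, 6}  B3 = {2, 4, 5, 6}  B4 = {0, 1, 2, 4}  B5 = {0, 3, 6, 7}  B6 = {3, 6, 7, 8}
Tree: B1–B2, B1–B3, B1–B4, B2–B5, B5–B6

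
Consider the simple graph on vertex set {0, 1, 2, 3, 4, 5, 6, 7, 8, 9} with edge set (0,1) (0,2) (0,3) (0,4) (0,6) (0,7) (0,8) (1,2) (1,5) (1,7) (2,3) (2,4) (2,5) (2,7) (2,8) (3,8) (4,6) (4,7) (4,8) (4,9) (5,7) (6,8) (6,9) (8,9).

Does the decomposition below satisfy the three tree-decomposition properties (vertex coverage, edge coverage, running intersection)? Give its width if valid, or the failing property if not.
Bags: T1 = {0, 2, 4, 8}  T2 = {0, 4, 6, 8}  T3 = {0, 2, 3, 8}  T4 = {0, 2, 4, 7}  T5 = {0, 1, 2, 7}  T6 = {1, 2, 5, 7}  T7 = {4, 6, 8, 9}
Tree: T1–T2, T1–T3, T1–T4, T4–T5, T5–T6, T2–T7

Checking the three conditions: (i) the bags cover all of {0, 1, 2, 3, 4, 5, 6, 7, 8, 9}; (ii) for each edge, some bag contains both endpoints; (iii) the bags containing any fixed vertex form a subtree. All hold, so the decomposition is valid with width 4 − 1 = 3.

Yes; width 3.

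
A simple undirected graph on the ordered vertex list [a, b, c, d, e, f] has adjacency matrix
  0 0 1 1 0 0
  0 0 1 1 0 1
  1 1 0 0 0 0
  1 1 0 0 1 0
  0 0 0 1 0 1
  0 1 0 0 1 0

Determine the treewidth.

A width-2 tree decomposition is:
Bags: B1 = {d, e, f}  B2 = {b, d, f}  B3 = {a, b, d}  B4 = {a, b, c}
Tree: B1–B2, B2–B3, B3–B4
Each bag holds 3 vertices, so the decomposition has width 2, which upper-bounds the treewidth. Since e–f–b–d–e is a cycle in G, G is not acyclic. Forests are exactly the graphs of treewidth ≤ 1, so tw(G) ≥ 2. Therefore the treewidth is 2.

2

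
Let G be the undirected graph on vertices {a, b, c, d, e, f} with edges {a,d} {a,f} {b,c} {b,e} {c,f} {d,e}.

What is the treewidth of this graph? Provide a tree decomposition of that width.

Treewidth 2.
One such decomposition:
Bags: B1 = {b, d, e}  B2 = {a, b, d}  B3 = {a, b, f}  B4 = {b, c, f}
Tree: B1–B2, B2–B3, B3–B4

Each bag holds 3 vertices, so the decomposition has width 2, which upper-bounds the treewidth. For the lower bound, G contains the cycle b–e–d–a–f–c–b, so G is not a forest; only forests have treewidth ≤ 1, hence tw(G) ≥ 2. Therefore the treewidth is 2.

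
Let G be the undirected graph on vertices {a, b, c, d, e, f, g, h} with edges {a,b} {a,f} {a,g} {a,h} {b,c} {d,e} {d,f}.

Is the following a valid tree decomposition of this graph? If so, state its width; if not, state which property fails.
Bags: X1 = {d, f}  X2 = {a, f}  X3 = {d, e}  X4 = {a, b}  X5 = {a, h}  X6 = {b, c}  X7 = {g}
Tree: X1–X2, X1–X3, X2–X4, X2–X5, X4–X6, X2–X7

A tree decomposition must satisfy three properties: every vertex lies in some bag; for every edge, both endpoints lie together in some bag; and for every vertex, the bags containing it form a connected subtree. Here edge (a,g) lies in no bag, so the decomposition is invalid.

No — edge (a,g) lies in no bag.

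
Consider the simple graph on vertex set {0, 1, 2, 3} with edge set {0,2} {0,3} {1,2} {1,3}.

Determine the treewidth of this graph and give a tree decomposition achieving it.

The largest bag has 3 vertices, giving width 2; this decomposition certifies tw(G) ≤ 2. Since 3–0–2–1–3 is a cycle in G, G is not acyclic. Forests are exactly the graphs of treewidth ≤ 1, so tw(G) ≥ 2. Therefore the treewidth is 2.

Treewidth 2.
Bags: B1 = {0, 2, 3}  B2 = {1, 2, 3}
Tree: B1–B2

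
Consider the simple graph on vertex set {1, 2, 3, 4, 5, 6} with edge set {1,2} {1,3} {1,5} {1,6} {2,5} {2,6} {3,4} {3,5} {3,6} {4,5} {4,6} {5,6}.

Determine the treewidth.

A width-3 tree decomposition is:
Bags: B1 = {1, 3, 5, 6}  B2 = {1, 2, 5, 6}  B3 = {3, 4, 5, 6}
Tree: B1–B2, B1–B3
The largest bag has 4 vertices, giving width 3; this decomposition certifies tw(G) ≤ 3. For the lower bound, the 4 vertices {1, 2, 5, 6} are pairwise adjacent, and any tree decomposition puts a clique entirely inside one bag — forcing width ≥ 3. The upper and lower bounds meet at 3, so that is the treewidth.

3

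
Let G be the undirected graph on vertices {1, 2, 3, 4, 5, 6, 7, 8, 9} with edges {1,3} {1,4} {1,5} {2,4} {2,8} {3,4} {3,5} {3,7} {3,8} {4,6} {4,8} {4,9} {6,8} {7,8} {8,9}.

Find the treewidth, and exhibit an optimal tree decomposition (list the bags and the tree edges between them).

Treewidth 2.
Bags: B1 = {4, 8, 9}  B2 = {3, 4, 8}  B3 = {3, 7, 8}  B4 = {4, 6, 8}  B5 = {1, 3, 4}  B6 = {2, 4, 8}  B7 = {1, 3, 5}
Tree: B1–B2, B2–B3, B1–B4, B2–B5, B2–B6, B5–B7

Every bag has size at most 3, so the width is 3 − 1 = 2 and tw(G) ≤ 2. On the other hand G contains the 3-clique {4, 8, 9}. A clique must lie in a single bag of any decomposition, so no decomposition can have width below 2. Therefore the treewidth is 2.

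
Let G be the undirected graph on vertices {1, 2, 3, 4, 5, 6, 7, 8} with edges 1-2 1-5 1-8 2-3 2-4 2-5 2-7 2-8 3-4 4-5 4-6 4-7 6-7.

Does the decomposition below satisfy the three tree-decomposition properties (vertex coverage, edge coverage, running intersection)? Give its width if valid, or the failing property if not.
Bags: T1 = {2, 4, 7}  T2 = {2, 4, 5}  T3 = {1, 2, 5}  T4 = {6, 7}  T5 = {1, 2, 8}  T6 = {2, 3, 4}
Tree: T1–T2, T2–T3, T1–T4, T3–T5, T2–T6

A tree decomposition must satisfy three properties: every vertex lies in some bag; for every edge, both endpoints lie together in some bag; and for every vertex, the bags containing it form a connected subtree. Here edge (4,6) lies in no bag, so the decomposition is invalid.

No — edge (4,6) lies in no bag.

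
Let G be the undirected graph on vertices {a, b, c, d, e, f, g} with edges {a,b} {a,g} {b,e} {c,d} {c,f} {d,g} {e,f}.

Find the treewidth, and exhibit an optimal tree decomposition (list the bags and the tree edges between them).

Each bag holds 3 vertices, so the decomposition has width 2, which upper-bounds the treewidth. For the lower bound, G contains the cycle e–b–a–g–d–c–f–e, so G is not a forest; only forests have treewidth ≤ 1, hence tw(G) ≥ 2. Therefore the treewidth is 2.

Treewidth 2.
Bags: B1 = {a, b, e}  B2 = {a, e, g}  B3 = {d, e, g}  B4 = {c, d, e}  B5 = {c, e, f}
Tree: B1–B2, B2–B3, B3–B4, B4–B5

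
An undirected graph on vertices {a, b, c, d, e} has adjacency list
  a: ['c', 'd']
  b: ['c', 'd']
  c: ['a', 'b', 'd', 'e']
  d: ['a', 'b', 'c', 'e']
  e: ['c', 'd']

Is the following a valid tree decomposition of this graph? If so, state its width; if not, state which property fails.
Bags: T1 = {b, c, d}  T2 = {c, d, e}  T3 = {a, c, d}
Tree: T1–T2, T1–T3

Yes; width 2.

Checking the three conditions: (i) the bags cover all of {a, b, c, d, e}; (ii) for each edge, some bag contains both endpoints; (iii) the bags containing any fixed vertex form a subtree. All hold, so the decomposition is valid with width 3 − 1 = 2.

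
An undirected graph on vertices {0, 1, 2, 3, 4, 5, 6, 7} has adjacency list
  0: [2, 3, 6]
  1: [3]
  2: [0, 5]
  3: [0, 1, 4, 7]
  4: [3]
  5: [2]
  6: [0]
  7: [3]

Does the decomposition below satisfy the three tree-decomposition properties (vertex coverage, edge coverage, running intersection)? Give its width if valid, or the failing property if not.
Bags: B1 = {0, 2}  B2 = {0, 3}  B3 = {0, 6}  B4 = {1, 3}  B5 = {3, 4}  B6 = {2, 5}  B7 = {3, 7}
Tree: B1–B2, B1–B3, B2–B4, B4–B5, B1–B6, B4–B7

Yes; width 1.

Checking the three conditions: (i) the bags cover all of {0, 1, 2, 3, 4, 5, 6, 7}; (ii) for each edge, some bag contains both endpoints; (iii) the bags containing any fixed vertex form a subtree. All hold, so the decomposition is valid with width 2 − 1 = 1.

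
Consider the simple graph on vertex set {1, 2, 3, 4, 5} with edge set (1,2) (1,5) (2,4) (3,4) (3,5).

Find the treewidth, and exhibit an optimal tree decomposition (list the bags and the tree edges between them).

Treewidth 2.
Bags: B1 = {1, 2, 5}  B2 = {2, 4, 5}  B3 = {3, 4, 5}
Tree: B1–B2, B2–B3

Each bag holds 3 vertices, so the decomposition has width 2, which upper-bounds the treewidth. For the lower bound, G contains the cycle 5–1–2–4–3–5, so G is not a forest; only forests have treewidth ≤ 1, hence tw(G) ≥ 2. Therefore the treewidth is 2.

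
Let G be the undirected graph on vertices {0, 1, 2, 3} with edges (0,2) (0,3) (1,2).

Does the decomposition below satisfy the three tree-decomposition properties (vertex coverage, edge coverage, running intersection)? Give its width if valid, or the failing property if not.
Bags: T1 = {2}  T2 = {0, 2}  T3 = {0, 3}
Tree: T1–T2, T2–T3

No — vertex 1 appears in no bag.

A tree decomposition must satisfy three properties: every vertex lies in some bag; for every edge, both endpoints lie together in some bag; and for every vertex, the bags containing it form a connected subtree. Here vertex 1 appears in no bag, so the decomposition is invalid.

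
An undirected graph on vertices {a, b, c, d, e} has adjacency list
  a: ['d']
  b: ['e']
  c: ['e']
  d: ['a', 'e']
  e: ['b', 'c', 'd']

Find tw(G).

1

A width-1 tree decomposition is:
Bags: B1 = {c, e}  B2 = {d, e}  B3 = {a, d}  B4 = {b, e}
Tree: B1–B2, B2–B3, B1–B4
The largest bag has 2 vertices, giving width 1; this decomposition certifies tw(G) ≤ 1. G has an edge, so its treewidth is at least 1. Therefore the treewidth is 1.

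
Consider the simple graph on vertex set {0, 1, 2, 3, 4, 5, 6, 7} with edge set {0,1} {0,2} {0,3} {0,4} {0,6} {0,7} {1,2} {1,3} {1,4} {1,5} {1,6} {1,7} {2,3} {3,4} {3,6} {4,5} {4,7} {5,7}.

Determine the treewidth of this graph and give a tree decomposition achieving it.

Each bag holds 4 vertices, so the decomposition has width 3, which upper-bounds the treewidth. On the other hand G contains the 4-clique {0, 1, 2, 3}. A clique must lie in a single bag of any decomposition, so no decomposition can have width below 3. Combining the bounds, tw(G) = 3.

Treewidth 3.
One such decomposition:
Bags: B1 = {0, 1, 2, 3}  B2 = {0, 1, 3, 6}  B3 = {0, 1, 3, 4}  B4 = {0, 1, 4, 7}  B5 = {1, 4, 5, 7}
Tree: B1–B2, B2–B3, B3–B4, B4–B5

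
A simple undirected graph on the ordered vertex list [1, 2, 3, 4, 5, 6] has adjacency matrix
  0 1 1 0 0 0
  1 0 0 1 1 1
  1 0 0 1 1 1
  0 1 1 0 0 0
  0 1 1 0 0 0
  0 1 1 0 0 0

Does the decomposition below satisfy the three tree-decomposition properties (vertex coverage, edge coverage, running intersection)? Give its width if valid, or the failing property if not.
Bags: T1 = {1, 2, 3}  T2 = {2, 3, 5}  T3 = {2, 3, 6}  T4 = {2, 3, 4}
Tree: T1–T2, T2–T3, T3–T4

Yes; width 2.

Every vertex of G appears in some bag (union = {1, 2, 3, 4, 5, 6}); every edge is covered by a bag; and for each vertex v the set of bags containing v is connected in the bag tree. The decomposition is therefore valid. The largest bag has 3 vertices, so the width is 2.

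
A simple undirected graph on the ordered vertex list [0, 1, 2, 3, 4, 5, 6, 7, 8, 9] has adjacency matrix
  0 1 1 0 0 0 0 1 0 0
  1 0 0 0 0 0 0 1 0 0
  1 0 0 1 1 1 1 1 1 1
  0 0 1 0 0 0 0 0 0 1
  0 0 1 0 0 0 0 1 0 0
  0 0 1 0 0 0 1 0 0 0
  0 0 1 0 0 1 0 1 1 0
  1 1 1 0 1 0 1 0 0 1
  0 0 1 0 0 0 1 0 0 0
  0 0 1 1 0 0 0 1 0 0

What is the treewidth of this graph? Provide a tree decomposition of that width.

The largest bag has 3 vertices, giving width 2; this decomposition certifies tw(G) ≤ 2. On the other hand G contains the 3-clique {0, 1, 7}. A clique must lie in a single bag of any decomposition, so no decomposition can have width below 2. The upper and lower bounds meet at 2, so that is the treewidth.

Treewidth 2.
One such decomposition:
Bags: B1 = {2, 6, 7}  B2 = {2, 4, 7}  B3 = {2, 5, 6}  B4 = {0, 2, 7}  B5 = {2, 6, 8}  B6 = {0, 1, 7}  B7 = {2, 7, 9}  B8 = {2, 3, 9}
Tree: B1–B2, B1–B3, B2–B4, B1–B5, B4–B6, B4–B7, B7–B8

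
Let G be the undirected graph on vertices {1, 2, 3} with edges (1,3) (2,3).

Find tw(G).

A width-1 tree decomposition is:
Bags: B1 = {1, 3}  B2 = {2, 3}
Tree: B1–B2
The largest bag has 2 vertices, giving width 1; this decomposition certifies tw(G) ≤ 1. G has an edge, so its treewidth is at least 1. Hence tw(G) = 1 exactly.

1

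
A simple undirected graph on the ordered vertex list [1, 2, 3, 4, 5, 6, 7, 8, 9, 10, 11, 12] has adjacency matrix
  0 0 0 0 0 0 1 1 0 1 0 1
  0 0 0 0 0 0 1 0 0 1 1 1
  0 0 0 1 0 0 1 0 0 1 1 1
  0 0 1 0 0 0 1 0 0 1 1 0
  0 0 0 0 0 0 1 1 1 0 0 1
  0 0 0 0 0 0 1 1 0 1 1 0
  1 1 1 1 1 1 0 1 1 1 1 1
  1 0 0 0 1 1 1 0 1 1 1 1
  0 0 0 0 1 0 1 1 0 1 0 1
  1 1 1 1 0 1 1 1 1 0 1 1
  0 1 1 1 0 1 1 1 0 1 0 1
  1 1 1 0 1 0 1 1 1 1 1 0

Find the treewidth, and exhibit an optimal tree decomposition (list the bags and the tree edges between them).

Treewidth 4.
One optimal decomposition is:
Bags: B1 = {7, 8, 10, 11, 12}  B2 = {2, 7, 10, 11, 12}  B3 = {7, 8, 9, 10, 12}  B4 = {3, 7, 10, 11, 12}  B5 = {3, 4, 7, 10, 11}  B6 = {1, 7, 8, 10, 12}  B7 = {6, 7, 8, 10, 11}  B8 = {5, 7, 8, 9, 12}
Tree: B1–B2, B1–B3, B1–B4, B4–B5, B3–B6, B1–B7, B3–B8

The largest bag has 5 vertices, giving width 4; this decomposition certifies tw(G) ≤ 4. On the other hand G contains the 5-clique {1, 7, 8, 10, 12}. A clique must lie in a single bag of any decomposition, so no decomposition can have width below 4. Hence tw(G) = 4 exactly.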